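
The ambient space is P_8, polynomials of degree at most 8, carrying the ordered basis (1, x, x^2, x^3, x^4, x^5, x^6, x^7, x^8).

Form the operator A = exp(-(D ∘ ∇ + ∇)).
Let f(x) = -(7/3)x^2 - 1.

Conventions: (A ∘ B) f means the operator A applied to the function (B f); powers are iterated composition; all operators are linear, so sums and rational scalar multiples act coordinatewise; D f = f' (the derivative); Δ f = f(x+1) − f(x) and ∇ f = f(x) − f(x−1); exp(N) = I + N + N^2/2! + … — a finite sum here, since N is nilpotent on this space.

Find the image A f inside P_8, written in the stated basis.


order-1 term: (14/3)x + 7/3
order-2 term: -7/3
the series for exp(-(D ∘ ∇ + ∇)) f terminates at order 2
exp(-(D ∘ ∇ + ∇)) f = -(7/3)x^2 + (14/3)x - 1

the image equals g(x) = -(7/3)x^2 + (14/3)x - 1


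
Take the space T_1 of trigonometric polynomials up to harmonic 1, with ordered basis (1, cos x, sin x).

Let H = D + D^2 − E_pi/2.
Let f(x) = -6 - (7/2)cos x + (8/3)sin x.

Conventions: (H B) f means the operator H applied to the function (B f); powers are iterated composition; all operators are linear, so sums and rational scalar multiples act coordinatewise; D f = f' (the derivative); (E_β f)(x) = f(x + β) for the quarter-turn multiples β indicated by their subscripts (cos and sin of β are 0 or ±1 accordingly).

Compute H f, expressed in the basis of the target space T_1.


the image equals g(x) = 6 + (7/2)cos x - (8/3)sin x

D f = (8/3)cos x + (7/2)sin x
D f = (8/3)cos x + (7/2)sin x
D D f = (7/2)cos x - (8/3)sin x
E_pi/2 f = -6 + (8/3)cos x + (7/2)sin x
(-E_pi/2) f = 6 - (8/3)cos x - (7/2)sin x
(D + D^2 − E_pi/2) f = 6 + (7/2)cos x - (8/3)sin x


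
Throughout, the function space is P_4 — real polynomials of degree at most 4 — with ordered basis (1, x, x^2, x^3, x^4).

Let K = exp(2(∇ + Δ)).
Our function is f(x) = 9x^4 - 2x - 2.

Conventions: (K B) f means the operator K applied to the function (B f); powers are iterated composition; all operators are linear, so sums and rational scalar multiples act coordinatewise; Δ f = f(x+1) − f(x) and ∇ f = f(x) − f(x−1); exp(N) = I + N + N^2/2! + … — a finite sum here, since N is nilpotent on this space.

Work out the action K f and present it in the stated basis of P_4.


order-1 term: 144x^3 + 144x - 8
order-2 term: 864x^2 + 576
order-3 term: 2304x
order-4 term: 2304
the series for exp(2(∇ + Δ)) f terminates at order 4
exp(2(∇ + Δ)) f = 9x^4 + 144x^3 + 864x^2 + 2446x + 2870

g(x) = 9x^4 + 144x^3 + 864x^2 + 2446x + 2870


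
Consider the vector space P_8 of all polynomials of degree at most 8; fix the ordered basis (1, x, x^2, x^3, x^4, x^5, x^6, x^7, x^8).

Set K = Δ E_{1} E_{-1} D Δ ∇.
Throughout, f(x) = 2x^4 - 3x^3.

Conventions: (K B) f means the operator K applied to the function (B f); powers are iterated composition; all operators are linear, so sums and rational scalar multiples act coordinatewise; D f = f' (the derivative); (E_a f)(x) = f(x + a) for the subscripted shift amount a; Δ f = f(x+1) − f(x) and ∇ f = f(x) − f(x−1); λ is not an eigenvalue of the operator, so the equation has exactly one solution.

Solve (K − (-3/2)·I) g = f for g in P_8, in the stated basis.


the result is g(x) = (4/3)x^4 - 2x^3 - 64/3

write g with unknown coordinates in the stated basis and equate coefficients in (K − (-3/2)·I) g = f
solving from the highest basis element down gives g = (4/3)x^4 - 2x^3 - 64/3
check: K g = 32
so K g − (-3/2)·g = 2x^4 - 3x^3 = f ✓


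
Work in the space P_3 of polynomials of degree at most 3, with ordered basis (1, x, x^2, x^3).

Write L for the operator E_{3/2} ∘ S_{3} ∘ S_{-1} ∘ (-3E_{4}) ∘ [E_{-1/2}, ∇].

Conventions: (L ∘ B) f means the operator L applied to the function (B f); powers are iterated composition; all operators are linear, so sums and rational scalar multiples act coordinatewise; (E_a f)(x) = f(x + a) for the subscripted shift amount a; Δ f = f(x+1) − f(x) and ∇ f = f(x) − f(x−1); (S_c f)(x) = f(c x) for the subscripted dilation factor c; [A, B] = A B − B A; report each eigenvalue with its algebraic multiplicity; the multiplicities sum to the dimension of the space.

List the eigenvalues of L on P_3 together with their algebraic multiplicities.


image of 1: 0
image of x: 0
image of x^2: 0
image of x^3: 0
the matrix is upper triangular; its diagonal is (0, 0, 0, 0)
for a triangular matrix the eigenvalues are the diagonal entries, with algebraic multiplicity their repetition count

λ = 0 (multiplicity 4)


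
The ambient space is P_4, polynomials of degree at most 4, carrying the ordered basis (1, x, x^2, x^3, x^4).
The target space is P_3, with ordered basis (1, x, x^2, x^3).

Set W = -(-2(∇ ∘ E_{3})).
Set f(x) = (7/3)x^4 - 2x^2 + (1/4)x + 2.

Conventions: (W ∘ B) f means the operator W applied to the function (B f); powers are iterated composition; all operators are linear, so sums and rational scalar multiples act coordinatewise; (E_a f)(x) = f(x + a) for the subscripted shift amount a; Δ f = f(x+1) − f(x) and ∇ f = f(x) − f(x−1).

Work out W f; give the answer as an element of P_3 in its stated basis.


E_{3} f = (7/3)x^4 + 28x^3 + 124x^2 + (961/4)x + 695/4
∇ E_{3} f = (28/3)x^3 + 70x^2 + (520/3)x + 1703/12
(-2(∇ ∘ E_{3})) f = -(56/3)x^3 - 140x^2 - (1040/3)x - 1703/6
(-(-2(∇ ∘ E_{3}))) f = (56/3)x^3 + 140x^2 + (1040/3)x + 1703/6

g(x) = (56/3)x^3 + 140x^2 + (1040/3)x + 1703/6


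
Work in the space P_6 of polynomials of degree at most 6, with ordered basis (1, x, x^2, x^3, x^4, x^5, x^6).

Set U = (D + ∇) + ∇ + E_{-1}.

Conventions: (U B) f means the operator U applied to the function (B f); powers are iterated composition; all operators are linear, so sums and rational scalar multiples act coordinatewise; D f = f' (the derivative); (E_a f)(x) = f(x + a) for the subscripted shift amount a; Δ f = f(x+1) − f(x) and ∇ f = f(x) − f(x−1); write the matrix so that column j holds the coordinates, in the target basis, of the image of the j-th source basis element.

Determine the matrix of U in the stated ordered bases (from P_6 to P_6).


image of 1: 1
image of x: x + 2
image of x^2: x^2 + 4x - 1
image of x^3: x^3 + 6x^2 - 3x + 1
image of x^4: x^4 + 8x^3 - 6x^2 + 4x - 1
image of x^5: x^5 + 10x^4 - 10x^3 + 10x^2 - 5x + 1
image of x^6: x^6 + 12x^5 - 15x^4 + 20x^3 - 15x^2 + 6x - 1
each image's coordinates form column j of the matrix

the matrix is [[1, 2, -1, 1, -1, 1, -1]; [0, 1, 4, -3, 4, -5, 6]; [0, 0, 1, 6, -6, 10, -15]; [0, 0, 0, 1, 8, -10, 20]; [0, 0, 0, 0, 1, 10, -15]; [0, 0, 0, 0, 0, 1, 12]; [0, 0, 0, 0, 0, 0, 1]] (rows listed top to bottom)


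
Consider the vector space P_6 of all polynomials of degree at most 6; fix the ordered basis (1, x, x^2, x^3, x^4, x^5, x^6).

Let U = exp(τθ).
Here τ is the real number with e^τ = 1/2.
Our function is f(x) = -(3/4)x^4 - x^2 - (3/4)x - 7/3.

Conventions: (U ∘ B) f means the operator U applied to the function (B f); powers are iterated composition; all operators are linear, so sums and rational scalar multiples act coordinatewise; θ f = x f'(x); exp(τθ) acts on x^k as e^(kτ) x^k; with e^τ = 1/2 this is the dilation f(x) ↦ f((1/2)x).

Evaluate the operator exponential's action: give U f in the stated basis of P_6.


the result is g(x) = -(3/64)x^4 - (1/4)x^2 - (3/8)x - 7/3

exp(τθ) x^k = e^(kτ) x^k; with e^τ = 1/2 this sends x^k to (1/2)^k x^k
x ↦ 1/2 x
x^2 ↦ 1/4 x^2
x^4 ↦ 1/16 x^4
applying this coordinatewise to f: exp(τθ) f = -(3/64)x^4 - (1/4)x^2 - (3/8)x - 7/3


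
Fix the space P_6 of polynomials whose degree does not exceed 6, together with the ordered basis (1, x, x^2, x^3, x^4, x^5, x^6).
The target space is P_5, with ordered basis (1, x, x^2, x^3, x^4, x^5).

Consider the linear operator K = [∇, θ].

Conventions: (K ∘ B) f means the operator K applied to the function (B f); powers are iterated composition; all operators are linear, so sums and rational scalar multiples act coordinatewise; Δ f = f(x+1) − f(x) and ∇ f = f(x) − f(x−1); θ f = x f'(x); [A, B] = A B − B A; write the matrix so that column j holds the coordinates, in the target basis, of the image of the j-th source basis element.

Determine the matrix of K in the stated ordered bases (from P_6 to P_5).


the matrix is [[0, 1, -2, 3, -4, 5, -6]; [0, 0, 2, -6, 12, -20, 30]; [0, 0, 0, 3, -12, 30, -60]; [0, 0, 0, 0, 4, -20, 60]; [0, 0, 0, 0, 0, 5, -30]; [0, 0, 0, 0, 0, 0, 6]] (rows listed top to bottom)

image of 1: 0
image of x: 1
image of x^2: 2x - 2
image of x^3: 3x^2 - 6x + 3
image of x^4: 4x^3 - 12x^2 + 12x - 4
image of x^5: 5x^4 - 20x^3 + 30x^2 - 20x + 5
image of x^6: 6x^5 - 30x^4 + 60x^3 - 60x^2 + 30x - 6
each image's coordinates form column j of the matrix


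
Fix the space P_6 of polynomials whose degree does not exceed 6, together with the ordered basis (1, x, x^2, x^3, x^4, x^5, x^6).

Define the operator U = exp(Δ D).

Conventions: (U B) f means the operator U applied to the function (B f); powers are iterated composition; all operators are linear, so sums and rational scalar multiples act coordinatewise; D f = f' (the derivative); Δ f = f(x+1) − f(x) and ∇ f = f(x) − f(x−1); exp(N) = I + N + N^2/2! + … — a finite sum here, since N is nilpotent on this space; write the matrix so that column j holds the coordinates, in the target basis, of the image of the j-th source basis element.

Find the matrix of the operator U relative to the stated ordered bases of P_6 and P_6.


image of 1: 1
image of x: x
image of x^2: x^2 + 2
image of x^3: x^3 + 6x + 3
image of x^4: x^4 + 12x^2 + 12x + 16
image of x^5: x^5 + 20x^3 + 30x^2 + 80x + 65
image of x^6: x^6 + 30x^4 + 60x^3 + 240x^2 + 390x + 336
each image's coordinates form column j of the matrix

the matrix is [[1, 0, 2, 3, 16, 65, 336]; [0, 1, 0, 6, 12, 80, 390]; [0, 0, 1, 0, 12, 30, 240]; [0, 0, 0, 1, 0, 20, 60]; [0, 0, 0, 0, 1, 0, 30]; [0, 0, 0, 0, 0, 1, 0]; [0, 0, 0, 0, 0, 0, 1]] (rows listed top to bottom)


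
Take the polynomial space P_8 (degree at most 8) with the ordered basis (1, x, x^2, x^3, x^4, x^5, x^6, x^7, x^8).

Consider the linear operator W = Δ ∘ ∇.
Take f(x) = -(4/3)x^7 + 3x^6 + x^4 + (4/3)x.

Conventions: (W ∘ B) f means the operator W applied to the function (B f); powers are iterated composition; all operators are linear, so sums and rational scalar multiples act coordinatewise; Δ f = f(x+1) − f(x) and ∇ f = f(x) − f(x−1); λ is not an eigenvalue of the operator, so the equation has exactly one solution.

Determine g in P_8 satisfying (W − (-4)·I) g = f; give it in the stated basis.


write g with unknown coordinates in the stated basis and equate coefficients in (W − (-4)·I) g = f
solving from the highest basis element down gives g = -(1/3)x^7 + (3/4)x^6 + (7/2)x^5 - (43/8)x^4 - (35/3)x^3 + (21/2)x^2 + (41/4)x - 47/16
check: W g = -14x^5 + (45/2)x^4 + (140/3)x^3 - 42x^2 - (119/3)x + 47/4
so W g − (-4)·g = -(4/3)x^7 + 3x^6 + x^4 + (4/3)x = f ✓

g(x) = -(1/3)x^7 + (3/4)x^6 + (7/2)x^5 - (43/8)x^4 - (35/3)x^3 + (21/2)x^2 + (41/4)x - 47/16


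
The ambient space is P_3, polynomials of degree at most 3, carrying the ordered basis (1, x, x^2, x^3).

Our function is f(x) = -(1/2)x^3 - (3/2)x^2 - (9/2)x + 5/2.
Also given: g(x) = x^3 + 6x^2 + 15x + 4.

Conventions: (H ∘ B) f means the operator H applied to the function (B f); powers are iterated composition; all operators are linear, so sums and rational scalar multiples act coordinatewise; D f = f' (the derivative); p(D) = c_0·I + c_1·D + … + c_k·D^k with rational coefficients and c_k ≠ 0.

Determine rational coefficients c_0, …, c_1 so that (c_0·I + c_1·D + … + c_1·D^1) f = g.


c_0 = -2, c_1 = -2

D^0 f = -(1/2)x^3 - (3/2)x^2 - (9/2)x + 5/2
D^1 f = -(3/2)x^2 - 3x - 9/2
matching coefficients of g against c_0 f + c_1 Df + … from the top degree down determines the c_i
solution: c_0 = -2, c_1 = -2


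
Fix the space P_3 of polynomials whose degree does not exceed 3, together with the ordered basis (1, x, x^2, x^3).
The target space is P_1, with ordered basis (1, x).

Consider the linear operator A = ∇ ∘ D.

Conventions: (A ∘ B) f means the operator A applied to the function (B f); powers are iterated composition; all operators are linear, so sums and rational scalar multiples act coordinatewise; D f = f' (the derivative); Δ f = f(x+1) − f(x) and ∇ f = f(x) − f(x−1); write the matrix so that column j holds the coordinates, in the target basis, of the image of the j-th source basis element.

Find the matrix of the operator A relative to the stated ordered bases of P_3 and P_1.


the matrix is [[0, 0, 2, -3]; [0, 0, 0, 6]] (rows listed top to bottom)

image of 1: 0
image of x: 0
image of x^2: 2
image of x^3: 6x - 3
each image's coordinates form column j of the matrix


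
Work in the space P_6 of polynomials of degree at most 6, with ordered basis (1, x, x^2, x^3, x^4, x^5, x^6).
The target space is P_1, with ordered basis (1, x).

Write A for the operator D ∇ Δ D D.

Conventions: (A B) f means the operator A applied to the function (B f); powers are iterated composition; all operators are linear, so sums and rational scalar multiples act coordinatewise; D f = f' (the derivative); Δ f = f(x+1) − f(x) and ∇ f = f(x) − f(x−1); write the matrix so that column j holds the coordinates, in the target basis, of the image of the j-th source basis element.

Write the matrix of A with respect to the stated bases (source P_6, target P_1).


image of 1: 0
image of x: 0
image of x^2: 0
image of x^3: 0
image of x^4: 0
image of x^5: 120
image of x^6: 720x
each image's coordinates form column j of the matrix

the matrix is [[0, 0, 0, 0, 0, 120, 0]; [0, 0, 0, 0, 0, 0, 720]] (rows listed top to bottom)


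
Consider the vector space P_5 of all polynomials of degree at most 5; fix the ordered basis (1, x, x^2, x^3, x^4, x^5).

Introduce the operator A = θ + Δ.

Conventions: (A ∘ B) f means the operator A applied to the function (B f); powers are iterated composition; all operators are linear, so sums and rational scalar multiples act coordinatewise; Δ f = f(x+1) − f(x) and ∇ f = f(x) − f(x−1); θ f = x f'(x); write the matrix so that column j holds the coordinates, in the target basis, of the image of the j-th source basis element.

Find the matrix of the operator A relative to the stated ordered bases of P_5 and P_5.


image of 1: 0
image of x: x + 1
image of x^2: 2x^2 + 2x + 1
image of x^3: 3x^3 + 3x^2 + 3x + 1
image of x^4: 4x^4 + 4x^3 + 6x^2 + 4x + 1
image of x^5: 5x^5 + 5x^4 + 10x^3 + 10x^2 + 5x + 1
each image's coordinates form column j of the matrix

the matrix is [[0, 1, 1, 1, 1, 1]; [0, 1, 2, 3, 4, 5]; [0, 0, 2, 3, 6, 10]; [0, 0, 0, 3, 4, 10]; [0, 0, 0, 0, 4, 5]; [0, 0, 0, 0, 0, 5]] (rows listed top to bottom)


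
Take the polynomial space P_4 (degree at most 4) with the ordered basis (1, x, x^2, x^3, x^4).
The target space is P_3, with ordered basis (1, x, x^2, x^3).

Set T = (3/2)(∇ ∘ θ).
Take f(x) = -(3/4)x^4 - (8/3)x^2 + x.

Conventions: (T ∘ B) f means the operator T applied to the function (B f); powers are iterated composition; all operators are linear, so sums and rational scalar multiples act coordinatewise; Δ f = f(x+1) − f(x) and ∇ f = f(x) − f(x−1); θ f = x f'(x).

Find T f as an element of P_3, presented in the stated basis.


the image equals g(x) = -18x^3 + 27x^2 - 34x + 14

θ f = -3x^4 - (16/3)x^2 + x
∇ θ f = -12x^3 + 18x^2 - (68/3)x + 28/3
((3/2)(∇ ∘ θ)) f = -18x^3 + 27x^2 - 34x + 14


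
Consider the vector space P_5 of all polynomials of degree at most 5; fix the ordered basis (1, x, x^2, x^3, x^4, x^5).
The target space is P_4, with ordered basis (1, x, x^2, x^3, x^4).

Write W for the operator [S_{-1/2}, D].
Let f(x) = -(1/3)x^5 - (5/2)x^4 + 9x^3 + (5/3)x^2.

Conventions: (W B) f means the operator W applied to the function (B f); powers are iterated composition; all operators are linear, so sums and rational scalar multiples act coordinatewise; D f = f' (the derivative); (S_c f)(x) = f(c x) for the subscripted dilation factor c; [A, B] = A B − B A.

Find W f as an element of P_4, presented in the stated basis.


g(x) = -(5/32)x^4 + (15/8)x^3 + (81/8)x^2 - (5/2)x

D f = -(5/3)x^4 - 10x^3 + 27x^2 + (10/3)x
S_{-1/2} D f = -(5/48)x^4 + (5/4)x^3 + (27/4)x^2 - (5/3)x
S_{-1/2} f = (1/96)x^5 - (5/32)x^4 - (9/8)x^3 + (5/12)x^2
D S_{-1/2} f = (5/96)x^4 - (5/8)x^3 - (27/8)x^2 + (5/6)x
[S_{-1/2}, D] f = -(5/32)x^4 + (15/8)x^3 + (81/8)x^2 - (5/2)x


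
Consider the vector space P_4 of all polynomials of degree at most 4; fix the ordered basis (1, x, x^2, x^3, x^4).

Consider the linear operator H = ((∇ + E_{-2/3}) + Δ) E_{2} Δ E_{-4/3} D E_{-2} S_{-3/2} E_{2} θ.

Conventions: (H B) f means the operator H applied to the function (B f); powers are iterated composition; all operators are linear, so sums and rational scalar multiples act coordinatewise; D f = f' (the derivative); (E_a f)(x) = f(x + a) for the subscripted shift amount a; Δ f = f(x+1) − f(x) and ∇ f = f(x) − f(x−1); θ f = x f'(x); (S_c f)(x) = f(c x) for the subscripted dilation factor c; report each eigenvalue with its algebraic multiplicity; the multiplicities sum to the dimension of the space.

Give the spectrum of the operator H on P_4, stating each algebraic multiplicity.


image of 1: 0
image of x: 0
image of x^2: 9
image of x^3: -(243/4)x + 405/8
image of x^4: 243x^2 - 405x - 135
the matrix is upper triangular; its diagonal is (0, 0, 0, 0, 0)
for a triangular matrix the eigenvalues are the diagonal entries, with algebraic multiplicity their repetition count

λ = 0 (multiplicity 5)


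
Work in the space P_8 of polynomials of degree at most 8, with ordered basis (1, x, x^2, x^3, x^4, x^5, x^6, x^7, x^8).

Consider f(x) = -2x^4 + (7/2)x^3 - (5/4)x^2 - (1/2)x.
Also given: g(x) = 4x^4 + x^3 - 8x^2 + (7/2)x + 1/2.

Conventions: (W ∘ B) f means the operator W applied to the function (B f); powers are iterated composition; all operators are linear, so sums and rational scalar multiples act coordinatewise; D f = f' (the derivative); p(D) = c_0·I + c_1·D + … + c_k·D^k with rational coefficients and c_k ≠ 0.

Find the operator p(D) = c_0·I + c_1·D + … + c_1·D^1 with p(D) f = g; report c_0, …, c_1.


D^0 f = -2x^4 + (7/2)x^3 - (5/4)x^2 - (1/2)x
D^1 f = -8x^3 + (21/2)x^2 - (5/2)x - 1/2
matching coefficients of g against c_0 f + c_1 Df + … from the top degree down determines the c_i
solution: c_0 = -2, c_1 = -1

c_0 = -2, c_1 = -1


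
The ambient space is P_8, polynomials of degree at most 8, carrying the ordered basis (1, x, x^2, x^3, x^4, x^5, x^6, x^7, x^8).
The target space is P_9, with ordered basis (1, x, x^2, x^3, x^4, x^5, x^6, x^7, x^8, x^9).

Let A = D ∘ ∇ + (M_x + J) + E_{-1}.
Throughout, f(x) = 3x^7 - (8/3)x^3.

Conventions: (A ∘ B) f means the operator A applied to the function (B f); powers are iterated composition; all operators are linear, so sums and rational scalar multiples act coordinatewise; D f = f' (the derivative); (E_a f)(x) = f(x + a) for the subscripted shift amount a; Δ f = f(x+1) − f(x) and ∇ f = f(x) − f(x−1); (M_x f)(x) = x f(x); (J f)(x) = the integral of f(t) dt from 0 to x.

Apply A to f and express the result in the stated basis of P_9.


∇ f = 21x^6 - 63x^5 + 105x^4 - 105x^3 + 55x^2 - 13x + 1/3
D ∇ f = 126x^5 - 315x^4 + 420x^3 - 315x^2 + 110x - 13
M_x f = 3x^8 - (8/3)x^4
J f = (3/8)x^8 - (2/3)x^4
(M_x + J) f = (27/8)x^8 - (10/3)x^4
E_{-1} f = 3x^7 - 21x^6 + 63x^5 - 105x^4 + (307/3)x^3 - 55x^2 + 13x - 1/3
(D ∘ ∇ + (M_x + J) + E_{-1}) f = (27/8)x^8 + 3x^7 - 21x^6 + 189x^5 - (1270/3)x^4 + (1567/3)x^3 - 370x^2 + 123x - 40/3

g(x) = (27/8)x^8 + 3x^7 - 21x^6 + 189x^5 - (1270/3)x^4 + (1567/3)x^3 - 370x^2 + 123x - 40/3


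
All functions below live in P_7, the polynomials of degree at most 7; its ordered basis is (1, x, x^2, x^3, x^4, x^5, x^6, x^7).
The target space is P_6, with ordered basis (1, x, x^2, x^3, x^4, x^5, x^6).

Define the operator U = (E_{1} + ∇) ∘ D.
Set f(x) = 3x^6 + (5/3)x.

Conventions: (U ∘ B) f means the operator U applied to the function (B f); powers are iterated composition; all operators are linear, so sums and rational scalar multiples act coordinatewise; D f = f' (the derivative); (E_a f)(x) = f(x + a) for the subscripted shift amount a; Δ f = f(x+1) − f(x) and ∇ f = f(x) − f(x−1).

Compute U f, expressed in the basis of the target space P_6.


the result is g(x) = 18x^5 + 180x^4 + 360x^2 + 113/3

D f = 18x^5 + 5/3
E_{1} D f = 18x^5 + 90x^4 + 180x^3 + 180x^2 + 90x + 59/3
∇ D f = 90x^4 - 180x^3 + 180x^2 - 90x + 18
(E_{1} + ∇) D f = 18x^5 + 180x^4 + 360x^2 + 113/3


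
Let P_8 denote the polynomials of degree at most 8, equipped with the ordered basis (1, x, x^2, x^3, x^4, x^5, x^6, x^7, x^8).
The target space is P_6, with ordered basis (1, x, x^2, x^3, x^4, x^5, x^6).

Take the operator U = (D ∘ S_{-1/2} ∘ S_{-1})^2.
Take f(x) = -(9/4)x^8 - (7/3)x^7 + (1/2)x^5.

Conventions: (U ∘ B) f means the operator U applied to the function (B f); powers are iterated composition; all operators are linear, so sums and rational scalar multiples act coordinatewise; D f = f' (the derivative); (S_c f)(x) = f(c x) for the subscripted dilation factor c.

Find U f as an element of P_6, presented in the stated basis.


the result is g(x) = -(63/16384)x^6 - (49/4096)x^5 + (5/256)x^3

S_{-1} f = -(9/4)x^8 + (7/3)x^7 - (1/2)x^5
S_{-1/2} S_{-1} f = -(9/1024)x^8 - (7/384)x^7 + (1/64)x^5
D S_{-1/2} S_{-1} f = -(9/128)x^7 - (49/384)x^6 + (5/64)x^4
S_{-1} (D ∘ S_{-1/2} ∘ S_{-1}) f = (9/128)x^7 - (49/384)x^6 + (5/64)x^4
S_{-1/2} S_{-1} (D ∘ S_{-1/2} ∘ S_{-1}) f = -(9/16384)x^7 - (49/24576)x^6 + (5/1024)x^4
D S_{-1/2} S_{-1} (D ∘ S_{-1/2} ∘ S_{-1}) f = -(63/16384)x^6 - (49/4096)x^5 + (5/256)x^3


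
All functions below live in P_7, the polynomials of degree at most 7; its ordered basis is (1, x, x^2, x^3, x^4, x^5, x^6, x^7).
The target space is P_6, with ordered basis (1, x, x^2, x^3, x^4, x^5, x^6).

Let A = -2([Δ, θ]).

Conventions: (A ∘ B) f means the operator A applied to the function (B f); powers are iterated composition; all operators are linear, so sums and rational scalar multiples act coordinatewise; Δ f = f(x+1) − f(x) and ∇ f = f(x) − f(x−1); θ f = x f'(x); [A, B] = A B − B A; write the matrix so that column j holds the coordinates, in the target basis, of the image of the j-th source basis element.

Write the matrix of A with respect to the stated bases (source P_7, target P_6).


image of 1: 0
image of x: -2
image of x^2: -4x - 4
image of x^3: -6x^2 - 12x - 6
image of x^4: -8x^3 - 24x^2 - 24x - 8
image of x^5: -10x^4 - 40x^3 - 60x^2 - 40x - 10
image of x^6: -12x^5 - 60x^4 - 120x^3 - 120x^2 - 60x - 12
image of x^7: -14x^6 - 84x^5 - 210x^4 - 280x^3 - 210x^2 - 84x - 14
each image's coordinates form column j of the matrix

the matrix is [[0, -2, -4, -6, -8, -10, -12, -14]; [0, 0, -4, -12, -24, -40, -60, -84]; [0, 0, 0, -6, -24, -60, -120, -210]; [0, 0, 0, 0, -8, -40, -120, -280]; [0, 0, 0, 0, 0, -10, -60, -210]; [0, 0, 0, 0, 0, 0, -12, -84]; [0, 0, 0, 0, 0, 0, 0, -14]] (rows listed top to bottom)


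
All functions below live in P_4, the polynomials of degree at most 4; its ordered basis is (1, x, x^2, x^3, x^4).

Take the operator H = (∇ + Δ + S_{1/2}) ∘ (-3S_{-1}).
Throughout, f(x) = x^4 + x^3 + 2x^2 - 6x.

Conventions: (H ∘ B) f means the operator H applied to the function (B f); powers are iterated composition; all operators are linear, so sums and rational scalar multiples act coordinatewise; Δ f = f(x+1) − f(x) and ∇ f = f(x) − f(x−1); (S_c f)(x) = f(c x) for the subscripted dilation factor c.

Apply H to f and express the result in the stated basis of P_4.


S_{-1} f = x^4 - x^3 + 2x^2 + 6x
(-3S_{-1}) f = -3x^4 + 3x^3 - 6x^2 - 18x
∇ (-3S_{-1}) f = -12x^3 + 27x^2 - 33x - 6
Δ (-3S_{-1}) f = -12x^3 - 9x^2 - 15x - 24
S_{1/2} (-3S_{-1}) f = -(3/16)x^4 + (3/8)x^3 - (3/2)x^2 - 9x
(∇ + Δ + S_{1/2}) (-3S_{-1}) f = -(3/16)x^4 - (189/8)x^3 + (33/2)x^2 - 57x - 30

the result is g(x) = -(3/16)x^4 - (189/8)x^3 + (33/2)x^2 - 57x - 30


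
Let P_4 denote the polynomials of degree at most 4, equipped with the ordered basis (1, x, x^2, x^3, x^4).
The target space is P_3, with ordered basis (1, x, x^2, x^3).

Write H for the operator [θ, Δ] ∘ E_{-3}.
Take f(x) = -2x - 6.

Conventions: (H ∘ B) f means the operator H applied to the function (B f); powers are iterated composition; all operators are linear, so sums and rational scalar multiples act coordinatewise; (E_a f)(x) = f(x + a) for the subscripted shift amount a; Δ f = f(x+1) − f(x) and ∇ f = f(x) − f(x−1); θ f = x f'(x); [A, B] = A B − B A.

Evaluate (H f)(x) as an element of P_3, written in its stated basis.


E_{-3} f = -2x
Δ E_{-3} f = -2
θ Δ E_{-3} f = 0
θ E_{-3} f = -2x
Δ θ E_{-3} f = -2
[θ, Δ] E_{-3} f = 2

the result is g(x) = 2


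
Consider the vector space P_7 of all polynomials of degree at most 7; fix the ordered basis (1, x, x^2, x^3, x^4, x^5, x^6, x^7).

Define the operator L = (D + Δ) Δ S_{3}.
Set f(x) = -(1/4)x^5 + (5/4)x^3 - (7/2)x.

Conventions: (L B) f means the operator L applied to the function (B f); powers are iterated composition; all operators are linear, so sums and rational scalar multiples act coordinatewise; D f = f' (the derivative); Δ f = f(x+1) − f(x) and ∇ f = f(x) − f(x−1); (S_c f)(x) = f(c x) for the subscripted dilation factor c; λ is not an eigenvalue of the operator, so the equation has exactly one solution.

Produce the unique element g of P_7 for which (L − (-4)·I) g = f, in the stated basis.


write g with unknown coordinates in the stated basis and equate coefficients in (L − (-4)·I) g = f
solving from the highest basis element down gives g = -(1/16)x^5 + (2435/16)x^3 + (10935/32)x^2 - (383563/32)x - 390015/32
check: L g = -(1215/2)x^3 - (10935/8)x^2 + (383535/8)x + 390015/8
so L g − (-4)·g = -(1/4)x^5 + (5/4)x^3 - (7/2)x = f ✓

g(x) = -(1/16)x^5 + (2435/16)x^3 + (10935/32)x^2 - (383563/32)x - 390015/32


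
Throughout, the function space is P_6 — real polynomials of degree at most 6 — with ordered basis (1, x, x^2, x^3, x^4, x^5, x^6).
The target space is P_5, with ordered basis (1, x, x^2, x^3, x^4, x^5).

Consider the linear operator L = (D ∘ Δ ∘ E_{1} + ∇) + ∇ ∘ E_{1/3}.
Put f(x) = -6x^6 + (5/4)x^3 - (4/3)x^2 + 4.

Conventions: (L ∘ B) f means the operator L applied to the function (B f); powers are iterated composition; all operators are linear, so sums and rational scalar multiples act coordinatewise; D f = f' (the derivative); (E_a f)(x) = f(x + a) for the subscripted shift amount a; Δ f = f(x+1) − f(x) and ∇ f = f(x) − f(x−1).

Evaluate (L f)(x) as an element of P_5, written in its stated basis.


the result is g(x) = -72x^5 - 60x^4 - 1240x^3 - (14435/6)x^2 - (49387/18)x - 118525/108

E_{1} f = -6x^6 - 36x^5 - 90x^4 - (475/4)x^3 - (1051/12)x^2 - (419/12)x - 25/12
Δ E_{1} f = -36x^5 - 270x^4 - 840x^3 - (5385/4)x^2 - (13289/12)x - 1493/4
D Δ E_{1} f = -180x^4 - 1080x^3 - 2520x^2 - (5385/2)x - 13289/12
∇ f = -36x^5 + 90x^4 - 120x^3 + (375/4)x^2 - (509/12)x + 103/12
(D ∘ Δ ∘ E_{1} + ∇) f = -36x^5 - 90x^4 - 1200x^3 - (9705/4)x^2 - (32819/12)x - 6593/6
E_{1/3} f = -6x^6 - 12x^5 - 10x^4 - (115/36)x^3 - (43/36)x^2 - (67/108)x + 3781/972
∇ E_{1/3} f = -36x^5 + 30x^4 - 40x^3 + (245/12)x^2 - (317/36)x + 149/108
((D ∘ Δ ∘ E_{1} + ∇) + ∇ ∘ E_{1/3}) f = -72x^5 - 60x^4 - 1240x^3 - (14435/6)x^2 - (49387/18)x - 118525/108


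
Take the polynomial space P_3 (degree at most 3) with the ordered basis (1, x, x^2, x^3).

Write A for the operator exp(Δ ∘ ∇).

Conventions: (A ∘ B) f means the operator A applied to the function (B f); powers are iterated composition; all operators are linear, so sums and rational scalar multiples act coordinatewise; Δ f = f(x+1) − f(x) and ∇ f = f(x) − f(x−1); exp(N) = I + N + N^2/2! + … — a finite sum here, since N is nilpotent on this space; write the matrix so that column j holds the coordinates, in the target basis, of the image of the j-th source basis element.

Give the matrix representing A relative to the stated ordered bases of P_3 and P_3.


the matrix is [[1, 0, 2, 0]; [0, 1, 0, 6]; [0, 0, 1, 0]; [0, 0, 0, 1]] (rows listed top to bottom)

image of 1: 1
image of x: x
image of x^2: x^2 + 2
image of x^3: x^3 + 6x
each image's coordinates form column j of the matrix


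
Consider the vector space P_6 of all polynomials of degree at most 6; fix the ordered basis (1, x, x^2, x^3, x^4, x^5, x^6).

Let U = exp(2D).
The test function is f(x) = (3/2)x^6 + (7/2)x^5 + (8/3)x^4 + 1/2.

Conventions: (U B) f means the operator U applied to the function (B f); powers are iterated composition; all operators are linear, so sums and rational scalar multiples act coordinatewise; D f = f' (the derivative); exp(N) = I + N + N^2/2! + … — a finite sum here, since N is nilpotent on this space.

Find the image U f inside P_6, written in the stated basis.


g(x) = (3/2)x^6 + (43/2)x^5 + (383/3)x^4 + (1204/3)x^3 + 704x^2 + (1960/3)x + 1507/6

order-1 term: 18x^5 + 35x^4 + (64/3)x^3
order-2 term: 90x^4 + 140x^3 + 64x^2
order-3 term: 240x^3 + 280x^2 + (256/3)x
order-4 term: 360x^2 + 280x + 128/3
order-5 term: 288x + 112
order-6 term: 96
the series for exp(2D) f terminates at order 6
exp(2D) f = (3/2)x^6 + (43/2)x^5 + (383/3)x^4 + (1204/3)x^3 + 704x^2 + (1960/3)x + 1507/6


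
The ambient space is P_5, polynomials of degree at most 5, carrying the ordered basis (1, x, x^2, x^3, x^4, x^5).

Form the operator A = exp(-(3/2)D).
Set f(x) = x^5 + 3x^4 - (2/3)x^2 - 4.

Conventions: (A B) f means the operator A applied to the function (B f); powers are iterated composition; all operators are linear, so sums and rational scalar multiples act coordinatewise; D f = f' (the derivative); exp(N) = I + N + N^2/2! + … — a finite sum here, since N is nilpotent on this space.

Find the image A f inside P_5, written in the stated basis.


order-1 term: -(15/2)x^4 - 18x^3 + 2x
order-2 term: (45/2)x^3 + (81/2)x^2 - 3/2
order-3 term: -(135/4)x^2 - (81/2)x
order-4 term: (405/16)x + 243/16
order-5 term: -243/32
the series for exp(-(3/2)D) f terminates at order 5
exp(-(3/2)D) f = x^5 - (9/2)x^4 + (9/2)x^3 + (73/12)x^2 - (211/16)x + 67/32

the result is g(x) = x^5 - (9/2)x^4 + (9/2)x^3 + (73/12)x^2 - (211/16)x + 67/32


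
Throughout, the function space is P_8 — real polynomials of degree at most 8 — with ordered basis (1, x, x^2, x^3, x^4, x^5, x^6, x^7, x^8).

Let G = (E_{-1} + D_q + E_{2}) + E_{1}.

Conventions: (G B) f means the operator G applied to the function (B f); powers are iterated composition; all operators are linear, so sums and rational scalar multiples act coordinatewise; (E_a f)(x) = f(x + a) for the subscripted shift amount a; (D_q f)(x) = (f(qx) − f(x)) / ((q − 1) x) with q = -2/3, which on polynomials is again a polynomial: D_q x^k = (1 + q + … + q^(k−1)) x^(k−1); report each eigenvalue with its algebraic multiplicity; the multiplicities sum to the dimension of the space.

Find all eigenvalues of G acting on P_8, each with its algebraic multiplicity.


λ = 3 (multiplicity 9)

image of 1: 3
image of x: 3x + 3
image of x^2: 3x^2 + (13/3)x + 6
image of x^3: 3x^3 + (61/9)x^2 + 18x + 8
image of x^4: 3x^4 + (229/27)x^3 + 36x^2 + 32x + 18
image of x^5: 3x^5 + (865/81)x^4 + 60x^3 + 80x^2 + 90x + 32
image of x^6: 3x^6 + (3049/243)x^5 + 90x^4 + 160x^3 + 270x^2 + 192x + 66
image of x^7: 3x^7 + (10669/729)x^6 + 126x^5 + 280x^4 + 630x^3 + 672x^2 + 462x + 128
image of x^8: 3x^8 + (36253/2187)x^7 + 168x^6 + 448x^5 + 1260x^4 + 1792x^3 + 1848x^2 + 1024x + 258
the matrix is upper triangular; its diagonal is (3, 3, 3, 3, 3, 3, 3, 3, 3)
for a triangular matrix the eigenvalues are the diagonal entries, with algebraic multiplicity their repetition count


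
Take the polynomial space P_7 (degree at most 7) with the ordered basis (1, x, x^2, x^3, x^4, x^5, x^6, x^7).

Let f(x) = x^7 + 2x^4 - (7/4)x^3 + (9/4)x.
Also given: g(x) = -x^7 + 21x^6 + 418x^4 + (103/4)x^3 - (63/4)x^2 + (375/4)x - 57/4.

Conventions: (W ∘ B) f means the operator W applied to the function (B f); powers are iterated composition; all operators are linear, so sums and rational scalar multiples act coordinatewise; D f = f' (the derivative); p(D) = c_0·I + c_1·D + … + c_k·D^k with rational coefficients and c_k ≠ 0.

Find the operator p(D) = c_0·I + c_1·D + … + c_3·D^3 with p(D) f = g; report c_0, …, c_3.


c_0 = -1, c_1 = 3, c_2 = 0, c_3 = 2

D^0 f = x^7 + 2x^4 - (7/4)x^3 + (9/4)x
D^1 f = 7x^6 + 8x^3 - (21/4)x^2 + 9/4
D^2 f = 42x^5 + 24x^2 - (21/2)x
D^3 f = 210x^4 + 48x - 21/2
matching coefficients of g against c_0 f + c_1 Df + … from the top degree down determines the c_i
solution: c_0 = -1, c_1 = 3, c_2 = 0, c_3 = 2


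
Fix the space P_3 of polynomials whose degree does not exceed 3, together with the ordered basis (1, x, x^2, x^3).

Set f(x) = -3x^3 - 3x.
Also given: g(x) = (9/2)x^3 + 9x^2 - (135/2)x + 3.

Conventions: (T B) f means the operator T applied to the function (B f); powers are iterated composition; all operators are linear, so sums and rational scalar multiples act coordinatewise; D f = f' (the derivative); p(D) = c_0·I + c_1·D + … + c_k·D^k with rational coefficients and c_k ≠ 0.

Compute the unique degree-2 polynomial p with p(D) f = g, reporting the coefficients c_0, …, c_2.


p(D) = -(3/2)·I − D + 4·D^2, i.e. c_0 = -3/2, c_1 = -1, c_2 = 4

D^0 f = -3x^3 - 3x
D^1 f = -9x^2 - 3
D^2 f = -18x
matching coefficients of g against c_0 f + c_1 Df + … from the top degree down determines the c_i
solution: c_0 = -3/2, c_1 = -1, c_2 = 4


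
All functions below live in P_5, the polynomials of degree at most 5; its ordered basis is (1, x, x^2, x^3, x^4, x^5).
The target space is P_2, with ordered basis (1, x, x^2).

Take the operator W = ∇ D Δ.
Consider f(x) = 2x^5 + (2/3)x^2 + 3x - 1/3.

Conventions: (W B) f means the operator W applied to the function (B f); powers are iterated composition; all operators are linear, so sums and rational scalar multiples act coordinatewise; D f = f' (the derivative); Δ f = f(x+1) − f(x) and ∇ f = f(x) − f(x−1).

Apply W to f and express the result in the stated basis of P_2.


the image equals g(x) = 120x^2 + 20

Δ f = 10x^4 + 20x^3 + 20x^2 + (34/3)x + 17/3
D Δ f = 40x^3 + 60x^2 + 40x + 34/3
∇ (D Δ) f = 120x^2 + 20


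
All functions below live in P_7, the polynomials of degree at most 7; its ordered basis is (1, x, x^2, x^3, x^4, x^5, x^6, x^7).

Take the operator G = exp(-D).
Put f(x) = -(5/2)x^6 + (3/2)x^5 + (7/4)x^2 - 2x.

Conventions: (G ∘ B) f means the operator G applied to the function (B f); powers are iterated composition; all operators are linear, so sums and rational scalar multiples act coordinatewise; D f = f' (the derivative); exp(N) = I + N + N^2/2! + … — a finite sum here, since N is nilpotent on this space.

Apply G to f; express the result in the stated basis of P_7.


the image equals g(x) = -(5/2)x^6 + (33/2)x^5 - 45x^4 + 65x^3 - (203/4)x^2 + 17x - 1/4

order-1 term: 15x^5 - (15/2)x^4 - (7/2)x + 2
order-2 term: -(75/2)x^4 + 15x^3 + 7/4
order-3 term: 50x^3 - 15x^2
order-4 term: -(75/2)x^2 + (15/2)x
order-5 term: 15x - 3/2
order-6 term: -5/2
the series for exp(-D) f terminates at order 6
exp(-D) f = -(5/2)x^6 + (33/2)x^5 - 45x^4 + 65x^3 - (203/4)x^2 + 17x - 1/4


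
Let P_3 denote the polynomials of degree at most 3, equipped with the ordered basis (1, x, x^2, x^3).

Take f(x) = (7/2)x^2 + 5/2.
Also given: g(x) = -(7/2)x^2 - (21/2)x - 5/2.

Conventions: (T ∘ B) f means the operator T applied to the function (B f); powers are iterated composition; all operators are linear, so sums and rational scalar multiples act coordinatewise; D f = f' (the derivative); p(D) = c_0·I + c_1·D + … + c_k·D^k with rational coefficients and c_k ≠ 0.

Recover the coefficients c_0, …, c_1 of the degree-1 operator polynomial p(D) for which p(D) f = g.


p(D) = -I − (3/2)·D, i.e. c_0 = -1, c_1 = -3/2

D^0 f = (7/2)x^2 + 5/2
D^1 f = 7x
matching coefficients of g against c_0 f + c_1 Df + … from the top degree down determines the c_i
solution: c_0 = -1, c_1 = -3/2


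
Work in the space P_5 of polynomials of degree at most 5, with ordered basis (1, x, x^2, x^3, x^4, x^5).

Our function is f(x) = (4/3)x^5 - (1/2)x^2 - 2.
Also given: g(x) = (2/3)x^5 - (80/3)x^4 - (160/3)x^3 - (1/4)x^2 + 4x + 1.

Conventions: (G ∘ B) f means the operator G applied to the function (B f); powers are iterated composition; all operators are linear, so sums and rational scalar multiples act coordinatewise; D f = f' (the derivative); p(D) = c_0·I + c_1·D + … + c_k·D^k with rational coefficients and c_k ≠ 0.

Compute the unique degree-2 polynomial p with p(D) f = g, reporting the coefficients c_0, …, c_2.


c_0 = 1/2, c_1 = -4, c_2 = -2

D^0 f = (4/3)x^5 - (1/2)x^2 - 2
D^1 f = (20/3)x^4 - x
D^2 f = (80/3)x^3 - 1
matching coefficients of g against c_0 f + c_1 Df + … from the top degree down determines the c_i
solution: c_0 = 1/2, c_1 = -4, c_2 = -2


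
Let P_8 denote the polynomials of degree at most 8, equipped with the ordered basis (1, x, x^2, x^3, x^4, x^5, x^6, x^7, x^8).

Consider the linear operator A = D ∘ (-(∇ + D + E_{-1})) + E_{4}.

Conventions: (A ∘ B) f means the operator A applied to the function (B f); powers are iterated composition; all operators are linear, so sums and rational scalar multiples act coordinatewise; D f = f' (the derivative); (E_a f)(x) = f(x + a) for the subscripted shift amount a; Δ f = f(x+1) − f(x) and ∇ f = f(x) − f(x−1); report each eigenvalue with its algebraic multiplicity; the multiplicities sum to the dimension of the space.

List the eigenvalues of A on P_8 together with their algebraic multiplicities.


image of 1: 1
image of x: x + 3
image of x^2: x^2 + 6x + 14
image of x^3: x^3 + 9x^2 + 42x + 64
image of x^4: x^4 + 12x^3 + 84x^2 + 256x + 256
image of x^5: x^5 + 15x^4 + 140x^3 + 640x^2 + 1280x + 1024
image of x^6: x^6 + 18x^5 + 210x^4 + 1280x^3 + 3840x^2 + 6144x + 4096
image of x^7: x^7 + 21x^6 + 294x^5 + 2240x^4 + 8960x^3 + 21504x^2 + 28672x + 16384
image of x^8: x^8 + 24x^7 + 392x^6 + 3584x^5 + 17920x^4 + 57344x^3 + 114688x^2 + 131072x + 65536
the matrix is upper triangular; its diagonal is (1, 1, 1, 1, 1, 1, 1, 1, 1)
for a triangular matrix the eigenvalues are the diagonal entries, with algebraic multiplicity their repetition count

λ = 1 (multiplicity 9)


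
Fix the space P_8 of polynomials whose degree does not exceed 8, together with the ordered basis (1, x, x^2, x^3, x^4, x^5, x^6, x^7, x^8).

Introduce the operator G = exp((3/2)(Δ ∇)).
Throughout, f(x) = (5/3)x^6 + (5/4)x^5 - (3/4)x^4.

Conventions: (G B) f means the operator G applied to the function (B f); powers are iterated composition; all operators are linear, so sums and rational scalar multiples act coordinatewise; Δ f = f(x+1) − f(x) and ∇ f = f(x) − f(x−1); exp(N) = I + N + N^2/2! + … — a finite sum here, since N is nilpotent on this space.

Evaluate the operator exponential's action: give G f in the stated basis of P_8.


order-1 term: 75x^4 + (75/2)x^3 + (123/2)x^2 + (75/4)x + 11/4
order-2 term: 675x^2 + (675/4)x + 819/4
order-3 term: 675
the series for exp((3/2)(Δ ∇)) f terminates at order 3
exp((3/2)(Δ ∇)) f = (5/3)x^6 + (5/4)x^5 + (297/4)x^4 + (75/2)x^3 + (1473/2)x^2 + (375/2)x + 1765/2

the result is g(x) = (5/3)x^6 + (5/4)x^5 + (297/4)x^4 + (75/2)x^3 + (1473/2)x^2 + (375/2)x + 1765/2


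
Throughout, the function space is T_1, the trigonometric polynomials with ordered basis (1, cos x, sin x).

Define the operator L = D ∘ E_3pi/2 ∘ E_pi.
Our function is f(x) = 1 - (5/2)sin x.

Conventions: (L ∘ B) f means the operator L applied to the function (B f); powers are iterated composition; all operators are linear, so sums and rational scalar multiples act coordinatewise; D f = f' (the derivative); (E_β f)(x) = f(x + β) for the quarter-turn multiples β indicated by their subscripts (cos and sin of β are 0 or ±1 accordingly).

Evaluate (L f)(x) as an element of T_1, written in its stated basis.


E_pi f = 1 + (5/2)sin x
E_3pi/2 E_pi f = 1 - (5/2)cos x
D (E_3pi/2 ∘ E_pi) f = (5/2)sin x

the result is g(x) = (5/2)sin x
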